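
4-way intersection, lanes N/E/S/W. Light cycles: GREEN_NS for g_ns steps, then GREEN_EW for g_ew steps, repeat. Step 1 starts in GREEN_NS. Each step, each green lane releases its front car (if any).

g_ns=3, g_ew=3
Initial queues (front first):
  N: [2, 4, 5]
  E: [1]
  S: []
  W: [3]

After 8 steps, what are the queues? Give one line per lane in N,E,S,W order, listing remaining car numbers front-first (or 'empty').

Step 1 [NS]: N:car2-GO,E:wait,S:empty,W:wait | queues: N=2 E=1 S=0 W=1
Step 2 [NS]: N:car4-GO,E:wait,S:empty,W:wait | queues: N=1 E=1 S=0 W=1
Step 3 [NS]: N:car5-GO,E:wait,S:empty,W:wait | queues: N=0 E=1 S=0 W=1
Step 4 [EW]: N:wait,E:car1-GO,S:wait,W:car3-GO | queues: N=0 E=0 S=0 W=0

N: empty
E: empty
S: empty
W: empty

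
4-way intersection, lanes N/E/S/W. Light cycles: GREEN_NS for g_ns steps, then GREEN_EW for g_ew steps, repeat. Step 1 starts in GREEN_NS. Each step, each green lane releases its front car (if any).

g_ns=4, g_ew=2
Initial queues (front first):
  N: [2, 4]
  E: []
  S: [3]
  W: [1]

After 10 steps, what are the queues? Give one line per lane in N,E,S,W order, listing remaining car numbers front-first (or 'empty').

Step 1 [NS]: N:car2-GO,E:wait,S:car3-GO,W:wait | queues: N=1 E=0 S=0 W=1
Step 2 [NS]: N:car4-GO,E:wait,S:empty,W:wait | queues: N=0 E=0 S=0 W=1
Step 3 [NS]: N:empty,E:wait,S:empty,W:wait | queues: N=0 E=0 S=0 W=1
Step 4 [NS]: N:empty,E:wait,S:empty,W:wait | queues: N=0 E=0 S=0 W=1
Step 5 [EW]: N:wait,E:empty,S:wait,W:car1-GO | queues: N=0 E=0 S=0 W=0

N: empty
E: empty
S: empty
W: empty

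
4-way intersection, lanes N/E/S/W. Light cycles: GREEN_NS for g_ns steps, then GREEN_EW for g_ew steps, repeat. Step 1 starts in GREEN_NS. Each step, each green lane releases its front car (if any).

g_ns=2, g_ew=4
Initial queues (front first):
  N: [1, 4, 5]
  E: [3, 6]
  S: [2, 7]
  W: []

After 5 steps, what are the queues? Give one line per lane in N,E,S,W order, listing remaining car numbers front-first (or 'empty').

Step 1 [NS]: N:car1-GO,E:wait,S:car2-GO,W:wait | queues: N=2 E=2 S=1 W=0
Step 2 [NS]: N:car4-GO,E:wait,S:car7-GO,W:wait | queues: N=1 E=2 S=0 W=0
Step 3 [EW]: N:wait,E:car3-GO,S:wait,W:empty | queues: N=1 E=1 S=0 W=0
Step 4 [EW]: N:wait,E:car6-GO,S:wait,W:empty | queues: N=1 E=0 S=0 W=0
Step 5 [EW]: N:wait,E:empty,S:wait,W:empty | queues: N=1 E=0 S=0 W=0

N: 5
E: empty
S: empty
W: empty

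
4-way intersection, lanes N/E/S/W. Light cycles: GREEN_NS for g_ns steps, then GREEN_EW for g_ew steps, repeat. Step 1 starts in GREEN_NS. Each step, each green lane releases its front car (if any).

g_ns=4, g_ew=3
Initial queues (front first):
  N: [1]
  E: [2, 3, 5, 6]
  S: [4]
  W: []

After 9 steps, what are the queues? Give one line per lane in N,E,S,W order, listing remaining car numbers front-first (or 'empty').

Step 1 [NS]: N:car1-GO,E:wait,S:car4-GO,W:wait | queues: N=0 E=4 S=0 W=0
Step 2 [NS]: N:empty,E:wait,S:empty,W:wait | queues: N=0 E=4 S=0 W=0
Step 3 [NS]: N:empty,E:wait,S:empty,W:wait | queues: N=0 E=4 S=0 W=0
Step 4 [NS]: N:empty,E:wait,S:empty,W:wait | queues: N=0 E=4 S=0 W=0
Step 5 [EW]: N:wait,E:car2-GO,S:wait,W:empty | queues: N=0 E=3 S=0 W=0
Step 6 [EW]: N:wait,E:car3-GO,S:wait,W:empty | queues: N=0 E=2 S=0 W=0
Step 7 [EW]: N:wait,E:car5-GO,S:wait,W:empty | queues: N=0 E=1 S=0 W=0
Step 8 [NS]: N:empty,E:wait,S:empty,W:wait | queues: N=0 E=1 S=0 W=0
Step 9 [NS]: N:empty,E:wait,S:empty,W:wait | queues: N=0 E=1 S=0 W=0

N: empty
E: 6
S: empty
W: empty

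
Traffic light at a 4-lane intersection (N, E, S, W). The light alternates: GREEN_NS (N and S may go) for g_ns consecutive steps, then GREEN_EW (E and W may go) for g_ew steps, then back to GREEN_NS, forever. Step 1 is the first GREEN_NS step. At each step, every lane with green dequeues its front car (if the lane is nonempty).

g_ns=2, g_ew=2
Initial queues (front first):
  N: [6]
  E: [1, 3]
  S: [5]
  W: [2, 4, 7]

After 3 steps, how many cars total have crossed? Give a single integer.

Step 1 [NS]: N:car6-GO,E:wait,S:car5-GO,W:wait | queues: N=0 E=2 S=0 W=3
Step 2 [NS]: N:empty,E:wait,S:empty,W:wait | queues: N=0 E=2 S=0 W=3
Step 3 [EW]: N:wait,E:car1-GO,S:wait,W:car2-GO | queues: N=0 E=1 S=0 W=2
Cars crossed by step 3: 4

Answer: 4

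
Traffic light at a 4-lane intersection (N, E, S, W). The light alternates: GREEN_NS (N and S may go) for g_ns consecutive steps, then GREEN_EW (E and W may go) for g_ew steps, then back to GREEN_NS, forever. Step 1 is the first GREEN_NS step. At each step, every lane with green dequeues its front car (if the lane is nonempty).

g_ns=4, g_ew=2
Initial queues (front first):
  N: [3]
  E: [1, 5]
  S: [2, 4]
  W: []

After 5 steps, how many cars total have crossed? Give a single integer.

Step 1 [NS]: N:car3-GO,E:wait,S:car2-GO,W:wait | queues: N=0 E=2 S=1 W=0
Step 2 [NS]: N:empty,E:wait,S:car4-GO,W:wait | queues: N=0 E=2 S=0 W=0
Step 3 [NS]: N:empty,E:wait,S:empty,W:wait | queues: N=0 E=2 S=0 W=0
Step 4 [NS]: N:empty,E:wait,S:empty,W:wait | queues: N=0 E=2 S=0 W=0
Step 5 [EW]: N:wait,E:car1-GO,S:wait,W:empty | queues: N=0 E=1 S=0 W=0
Cars crossed by step 5: 4

Answer: 4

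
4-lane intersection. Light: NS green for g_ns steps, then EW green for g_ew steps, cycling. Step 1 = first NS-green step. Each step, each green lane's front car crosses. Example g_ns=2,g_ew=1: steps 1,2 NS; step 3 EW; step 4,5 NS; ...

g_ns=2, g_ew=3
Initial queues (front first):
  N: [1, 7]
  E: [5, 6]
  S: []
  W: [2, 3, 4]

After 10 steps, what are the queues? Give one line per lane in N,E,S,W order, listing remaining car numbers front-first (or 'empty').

Step 1 [NS]: N:car1-GO,E:wait,S:empty,W:wait | queues: N=1 E=2 S=0 W=3
Step 2 [NS]: N:car7-GO,E:wait,S:empty,W:wait | queues: N=0 E=2 S=0 W=3
Step 3 [EW]: N:wait,E:car5-GO,S:wait,W:car2-GO | queues: N=0 E=1 S=0 W=2
Step 4 [EW]: N:wait,E:car6-GO,S:wait,W:car3-GO | queues: N=0 E=0 S=0 W=1
Step 5 [EW]: N:wait,E:empty,S:wait,W:car4-GO | queues: N=0 E=0 S=0 W=0

N: empty
E: empty
S: empty
W: empty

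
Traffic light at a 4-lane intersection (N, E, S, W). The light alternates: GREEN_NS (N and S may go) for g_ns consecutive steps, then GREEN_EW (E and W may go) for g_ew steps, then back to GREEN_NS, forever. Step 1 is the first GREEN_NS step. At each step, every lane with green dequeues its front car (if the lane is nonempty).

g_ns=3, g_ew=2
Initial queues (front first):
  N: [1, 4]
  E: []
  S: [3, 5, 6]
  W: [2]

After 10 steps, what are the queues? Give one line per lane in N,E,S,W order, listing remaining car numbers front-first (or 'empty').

Step 1 [NS]: N:car1-GO,E:wait,S:car3-GO,W:wait | queues: N=1 E=0 S=2 W=1
Step 2 [NS]: N:car4-GO,E:wait,S:car5-GO,W:wait | queues: N=0 E=0 S=1 W=1
Step 3 [NS]: N:empty,E:wait,S:car6-GO,W:wait | queues: N=0 E=0 S=0 W=1
Step 4 [EW]: N:wait,E:empty,S:wait,W:car2-GO | queues: N=0 E=0 S=0 W=0

N: empty
E: empty
S: empty
W: empty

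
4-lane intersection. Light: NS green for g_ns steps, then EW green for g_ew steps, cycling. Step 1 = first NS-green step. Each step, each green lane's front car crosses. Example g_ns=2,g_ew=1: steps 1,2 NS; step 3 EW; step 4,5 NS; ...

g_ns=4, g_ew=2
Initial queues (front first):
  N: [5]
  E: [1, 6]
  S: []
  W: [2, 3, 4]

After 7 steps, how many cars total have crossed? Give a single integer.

Answer: 5

Derivation:
Step 1 [NS]: N:car5-GO,E:wait,S:empty,W:wait | queues: N=0 E=2 S=0 W=3
Step 2 [NS]: N:empty,E:wait,S:empty,W:wait | queues: N=0 E=2 S=0 W=3
Step 3 [NS]: N:empty,E:wait,S:empty,W:wait | queues: N=0 E=2 S=0 W=3
Step 4 [NS]: N:empty,E:wait,S:empty,W:wait | queues: N=0 E=2 S=0 W=3
Step 5 [EW]: N:wait,E:car1-GO,S:wait,W:car2-GO | queues: N=0 E=1 S=0 W=2
Step 6 [EW]: N:wait,E:car6-GO,S:wait,W:car3-GO | queues: N=0 E=0 S=0 W=1
Step 7 [NS]: N:empty,E:wait,S:empty,W:wait | queues: N=0 E=0 S=0 W=1
Cars crossed by step 7: 5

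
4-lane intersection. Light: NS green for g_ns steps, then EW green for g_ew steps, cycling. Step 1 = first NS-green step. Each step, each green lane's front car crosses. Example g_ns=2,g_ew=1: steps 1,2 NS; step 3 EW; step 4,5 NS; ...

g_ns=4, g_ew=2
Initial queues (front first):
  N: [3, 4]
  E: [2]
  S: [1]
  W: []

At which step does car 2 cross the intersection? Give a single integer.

Step 1 [NS]: N:car3-GO,E:wait,S:car1-GO,W:wait | queues: N=1 E=1 S=0 W=0
Step 2 [NS]: N:car4-GO,E:wait,S:empty,W:wait | queues: N=0 E=1 S=0 W=0
Step 3 [NS]: N:empty,E:wait,S:empty,W:wait | queues: N=0 E=1 S=0 W=0
Step 4 [NS]: N:empty,E:wait,S:empty,W:wait | queues: N=0 E=1 S=0 W=0
Step 5 [EW]: N:wait,E:car2-GO,S:wait,W:empty | queues: N=0 E=0 S=0 W=0
Car 2 crosses at step 5

5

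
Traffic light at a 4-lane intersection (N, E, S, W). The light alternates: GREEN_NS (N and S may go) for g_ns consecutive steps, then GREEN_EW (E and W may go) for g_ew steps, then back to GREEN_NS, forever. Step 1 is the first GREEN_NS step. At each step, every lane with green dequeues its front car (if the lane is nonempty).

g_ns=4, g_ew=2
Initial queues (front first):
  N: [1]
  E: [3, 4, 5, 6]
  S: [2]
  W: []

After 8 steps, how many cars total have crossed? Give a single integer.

Step 1 [NS]: N:car1-GO,E:wait,S:car2-GO,W:wait | queues: N=0 E=4 S=0 W=0
Step 2 [NS]: N:empty,E:wait,S:empty,W:wait | queues: N=0 E=4 S=0 W=0
Step 3 [NS]: N:empty,E:wait,S:empty,W:wait | queues: N=0 E=4 S=0 W=0
Step 4 [NS]: N:empty,E:wait,S:empty,W:wait | queues: N=0 E=4 S=0 W=0
Step 5 [EW]: N:wait,E:car3-GO,S:wait,W:empty | queues: N=0 E=3 S=0 W=0
Step 6 [EW]: N:wait,E:car4-GO,S:wait,W:empty | queues: N=0 E=2 S=0 W=0
Step 7 [NS]: N:empty,E:wait,S:empty,W:wait | queues: N=0 E=2 S=0 W=0
Step 8 [NS]: N:empty,E:wait,S:empty,W:wait | queues: N=0 E=2 S=0 W=0
Cars crossed by step 8: 4

Answer: 4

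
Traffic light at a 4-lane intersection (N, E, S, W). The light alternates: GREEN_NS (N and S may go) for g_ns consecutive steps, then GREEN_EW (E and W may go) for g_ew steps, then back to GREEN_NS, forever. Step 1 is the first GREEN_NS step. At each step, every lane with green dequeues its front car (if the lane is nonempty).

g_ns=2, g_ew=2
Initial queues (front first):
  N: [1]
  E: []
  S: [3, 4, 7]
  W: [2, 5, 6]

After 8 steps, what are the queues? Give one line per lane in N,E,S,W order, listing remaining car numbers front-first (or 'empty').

Step 1 [NS]: N:car1-GO,E:wait,S:car3-GO,W:wait | queues: N=0 E=0 S=2 W=3
Step 2 [NS]: N:empty,E:wait,S:car4-GO,W:wait | queues: N=0 E=0 S=1 W=3
Step 3 [EW]: N:wait,E:empty,S:wait,W:car2-GO | queues: N=0 E=0 S=1 W=2
Step 4 [EW]: N:wait,E:empty,S:wait,W:car5-GO | queues: N=0 E=0 S=1 W=1
Step 5 [NS]: N:empty,E:wait,S:car7-GO,W:wait | queues: N=0 E=0 S=0 W=1
Step 6 [NS]: N:empty,E:wait,S:empty,W:wait | queues: N=0 E=0 S=0 W=1
Step 7 [EW]: N:wait,E:empty,S:wait,W:car6-GO | queues: N=0 E=0 S=0 W=0

N: empty
E: empty
S: empty
W: empty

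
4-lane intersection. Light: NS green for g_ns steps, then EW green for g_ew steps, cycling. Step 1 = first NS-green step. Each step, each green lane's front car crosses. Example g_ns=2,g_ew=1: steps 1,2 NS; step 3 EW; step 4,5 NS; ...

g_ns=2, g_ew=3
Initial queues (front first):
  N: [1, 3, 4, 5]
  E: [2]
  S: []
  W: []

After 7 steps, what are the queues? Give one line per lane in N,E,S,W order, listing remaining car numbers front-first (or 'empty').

Step 1 [NS]: N:car1-GO,E:wait,S:empty,W:wait | queues: N=3 E=1 S=0 W=0
Step 2 [NS]: N:car3-GO,E:wait,S:empty,W:wait | queues: N=2 E=1 S=0 W=0
Step 3 [EW]: N:wait,E:car2-GO,S:wait,W:empty | queues: N=2 E=0 S=0 W=0
Step 4 [EW]: N:wait,E:empty,S:wait,W:empty | queues: N=2 E=0 S=0 W=0
Step 5 [EW]: N:wait,E:empty,S:wait,W:empty | queues: N=2 E=0 S=0 W=0
Step 6 [NS]: N:car4-GO,E:wait,S:empty,W:wait | queues: N=1 E=0 S=0 W=0
Step 7 [NS]: N:car5-GO,E:wait,S:empty,W:wait | queues: N=0 E=0 S=0 W=0

N: empty
E: empty
S: empty
W: empty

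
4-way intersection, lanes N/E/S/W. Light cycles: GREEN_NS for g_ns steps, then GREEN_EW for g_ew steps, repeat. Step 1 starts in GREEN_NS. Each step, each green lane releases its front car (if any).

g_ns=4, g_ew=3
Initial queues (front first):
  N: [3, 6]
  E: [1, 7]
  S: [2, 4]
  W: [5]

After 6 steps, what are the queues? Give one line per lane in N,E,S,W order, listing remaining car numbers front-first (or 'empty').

Step 1 [NS]: N:car3-GO,E:wait,S:car2-GO,W:wait | queues: N=1 E=2 S=1 W=1
Step 2 [NS]: N:car6-GO,E:wait,S:car4-GO,W:wait | queues: N=0 E=2 S=0 W=1
Step 3 [NS]: N:empty,E:wait,S:empty,W:wait | queues: N=0 E=2 S=0 W=1
Step 4 [NS]: N:empty,E:wait,S:empty,W:wait | queues: N=0 E=2 S=0 W=1
Step 5 [EW]: N:wait,E:car1-GO,S:wait,W:car5-GO | queues: N=0 E=1 S=0 W=0
Step 6 [EW]: N:wait,E:car7-GO,S:wait,W:empty | queues: N=0 E=0 S=0 W=0

N: empty
E: empty
S: empty
W: empty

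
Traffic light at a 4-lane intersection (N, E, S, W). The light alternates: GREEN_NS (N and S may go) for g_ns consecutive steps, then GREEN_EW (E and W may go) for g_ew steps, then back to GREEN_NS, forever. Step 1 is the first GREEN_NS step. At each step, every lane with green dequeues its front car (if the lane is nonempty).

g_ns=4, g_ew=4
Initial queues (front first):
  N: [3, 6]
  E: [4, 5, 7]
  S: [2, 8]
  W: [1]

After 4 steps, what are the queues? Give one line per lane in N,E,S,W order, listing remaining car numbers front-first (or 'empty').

Step 1 [NS]: N:car3-GO,E:wait,S:car2-GO,W:wait | queues: N=1 E=3 S=1 W=1
Step 2 [NS]: N:car6-GO,E:wait,S:car8-GO,W:wait | queues: N=0 E=3 S=0 W=1
Step 3 [NS]: N:empty,E:wait,S:empty,W:wait | queues: N=0 E=3 S=0 W=1
Step 4 [NS]: N:empty,E:wait,S:empty,W:wait | queues: N=0 E=3 S=0 W=1

N: empty
E: 4 5 7
S: empty
W: 1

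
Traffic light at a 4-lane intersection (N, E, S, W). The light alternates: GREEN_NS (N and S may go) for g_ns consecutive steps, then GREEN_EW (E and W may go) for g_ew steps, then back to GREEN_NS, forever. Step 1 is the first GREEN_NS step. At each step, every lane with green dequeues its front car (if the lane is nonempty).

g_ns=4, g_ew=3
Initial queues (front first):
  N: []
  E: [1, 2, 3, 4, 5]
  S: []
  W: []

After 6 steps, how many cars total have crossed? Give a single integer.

Step 1 [NS]: N:empty,E:wait,S:empty,W:wait | queues: N=0 E=5 S=0 W=0
Step 2 [NS]: N:empty,E:wait,S:empty,W:wait | queues: N=0 E=5 S=0 W=0
Step 3 [NS]: N:empty,E:wait,S:empty,W:wait | queues: N=0 E=5 S=0 W=0
Step 4 [NS]: N:empty,E:wait,S:empty,W:wait | queues: N=0 E=5 S=0 W=0
Step 5 [EW]: N:wait,E:car1-GO,S:wait,W:empty | queues: N=0 E=4 S=0 W=0
Step 6 [EW]: N:wait,E:car2-GO,S:wait,W:empty | queues: N=0 E=3 S=0 W=0
Cars crossed by step 6: 2

Answer: 2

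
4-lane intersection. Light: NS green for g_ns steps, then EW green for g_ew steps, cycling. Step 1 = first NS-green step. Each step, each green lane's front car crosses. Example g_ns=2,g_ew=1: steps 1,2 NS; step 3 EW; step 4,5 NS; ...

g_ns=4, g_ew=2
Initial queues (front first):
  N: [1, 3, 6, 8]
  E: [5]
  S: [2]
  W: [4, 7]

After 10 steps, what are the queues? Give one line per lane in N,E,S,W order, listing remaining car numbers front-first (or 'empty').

Step 1 [NS]: N:car1-GO,E:wait,S:car2-GO,W:wait | queues: N=3 E=1 S=0 W=2
Step 2 [NS]: N:car3-GO,E:wait,S:empty,W:wait | queues: N=2 E=1 S=0 W=2
Step 3 [NS]: N:car6-GO,E:wait,S:empty,W:wait | queues: N=1 E=1 S=0 W=2
Step 4 [NS]: N:car8-GO,E:wait,S:empty,W:wait | queues: N=0 E=1 S=0 W=2
Step 5 [EW]: N:wait,E:car5-GO,S:wait,W:car4-GO | queues: N=0 E=0 S=0 W=1
Step 6 [EW]: N:wait,E:empty,S:wait,W:car7-GO | queues: N=0 E=0 S=0 W=0

N: empty
E: empty
S: empty
W: empty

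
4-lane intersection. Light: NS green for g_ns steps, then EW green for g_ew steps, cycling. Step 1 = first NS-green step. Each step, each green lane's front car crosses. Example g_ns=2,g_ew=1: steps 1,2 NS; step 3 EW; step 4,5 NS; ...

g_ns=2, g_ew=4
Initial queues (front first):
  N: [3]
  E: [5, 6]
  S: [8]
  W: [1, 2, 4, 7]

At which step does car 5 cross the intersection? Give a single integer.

Step 1 [NS]: N:car3-GO,E:wait,S:car8-GO,W:wait | queues: N=0 E=2 S=0 W=4
Step 2 [NS]: N:empty,E:wait,S:empty,W:wait | queues: N=0 E=2 S=0 W=4
Step 3 [EW]: N:wait,E:car5-GO,S:wait,W:car1-GO | queues: N=0 E=1 S=0 W=3
Step 4 [EW]: N:wait,E:car6-GO,S:wait,W:car2-GO | queues: N=0 E=0 S=0 W=2
Step 5 [EW]: N:wait,E:empty,S:wait,W:car4-GO | queues: N=0 E=0 S=0 W=1
Step 6 [EW]: N:wait,E:empty,S:wait,W:car7-GO | queues: N=0 E=0 S=0 W=0
Car 5 crosses at step 3

3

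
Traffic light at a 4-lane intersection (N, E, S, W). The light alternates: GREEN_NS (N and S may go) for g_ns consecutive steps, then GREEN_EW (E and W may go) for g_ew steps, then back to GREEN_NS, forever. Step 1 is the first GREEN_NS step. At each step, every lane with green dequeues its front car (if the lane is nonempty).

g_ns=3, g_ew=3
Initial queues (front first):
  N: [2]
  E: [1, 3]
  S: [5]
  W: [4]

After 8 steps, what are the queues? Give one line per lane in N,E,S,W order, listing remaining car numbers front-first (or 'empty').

Step 1 [NS]: N:car2-GO,E:wait,S:car5-GO,W:wait | queues: N=0 E=2 S=0 W=1
Step 2 [NS]: N:empty,E:wait,S:empty,W:wait | queues: N=0 E=2 S=0 W=1
Step 3 [NS]: N:empty,E:wait,S:empty,W:wait | queues: N=0 E=2 S=0 W=1
Step 4 [EW]: N:wait,E:car1-GO,S:wait,W:car4-GO | queues: N=0 E=1 S=0 W=0
Step 5 [EW]: N:wait,E:car3-GO,S:wait,W:empty | queues: N=0 E=0 S=0 W=0

N: empty
E: empty
S: empty
W: empty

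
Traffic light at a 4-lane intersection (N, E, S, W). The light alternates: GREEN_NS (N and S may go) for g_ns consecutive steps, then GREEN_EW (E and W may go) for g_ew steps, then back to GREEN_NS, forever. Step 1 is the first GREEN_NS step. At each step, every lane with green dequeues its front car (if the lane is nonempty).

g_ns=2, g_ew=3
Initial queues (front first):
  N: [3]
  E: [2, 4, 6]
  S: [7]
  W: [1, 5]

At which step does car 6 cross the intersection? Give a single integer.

Step 1 [NS]: N:car3-GO,E:wait,S:car7-GO,W:wait | queues: N=0 E=3 S=0 W=2
Step 2 [NS]: N:empty,E:wait,S:empty,W:wait | queues: N=0 E=3 S=0 W=2
Step 3 [EW]: N:wait,E:car2-GO,S:wait,W:car1-GO | queues: N=0 E=2 S=0 W=1
Step 4 [EW]: N:wait,E:car4-GO,S:wait,W:car5-GO | queues: N=0 E=1 S=0 W=0
Step 5 [EW]: N:wait,E:car6-GO,S:wait,W:empty | queues: N=0 E=0 S=0 W=0
Car 6 crosses at step 5

5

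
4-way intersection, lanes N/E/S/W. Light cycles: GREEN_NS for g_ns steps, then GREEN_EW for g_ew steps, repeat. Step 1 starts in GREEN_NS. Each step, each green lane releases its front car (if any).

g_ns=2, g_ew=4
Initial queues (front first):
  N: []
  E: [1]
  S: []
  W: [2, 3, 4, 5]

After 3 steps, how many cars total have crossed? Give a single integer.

Answer: 2

Derivation:
Step 1 [NS]: N:empty,E:wait,S:empty,W:wait | queues: N=0 E=1 S=0 W=4
Step 2 [NS]: N:empty,E:wait,S:empty,W:wait | queues: N=0 E=1 S=0 W=4
Step 3 [EW]: N:wait,E:car1-GO,S:wait,W:car2-GO | queues: N=0 E=0 S=0 W=3
Cars crossed by step 3: 2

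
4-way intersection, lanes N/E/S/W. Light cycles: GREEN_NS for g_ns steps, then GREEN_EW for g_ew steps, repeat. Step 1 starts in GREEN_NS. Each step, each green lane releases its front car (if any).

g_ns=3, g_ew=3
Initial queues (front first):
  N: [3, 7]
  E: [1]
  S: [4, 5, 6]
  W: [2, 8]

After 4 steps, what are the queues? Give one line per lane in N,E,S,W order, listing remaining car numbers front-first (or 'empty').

Step 1 [NS]: N:car3-GO,E:wait,S:car4-GO,W:wait | queues: N=1 E=1 S=2 W=2
Step 2 [NS]: N:car7-GO,E:wait,S:car5-GO,W:wait | queues: N=0 E=1 S=1 W=2
Step 3 [NS]: N:empty,E:wait,S:car6-GO,W:wait | queues: N=0 E=1 S=0 W=2
Step 4 [EW]: N:wait,E:car1-GO,S:wait,W:car2-GO | queues: N=0 E=0 S=0 W=1

N: empty
E: empty
S: empty
W: 8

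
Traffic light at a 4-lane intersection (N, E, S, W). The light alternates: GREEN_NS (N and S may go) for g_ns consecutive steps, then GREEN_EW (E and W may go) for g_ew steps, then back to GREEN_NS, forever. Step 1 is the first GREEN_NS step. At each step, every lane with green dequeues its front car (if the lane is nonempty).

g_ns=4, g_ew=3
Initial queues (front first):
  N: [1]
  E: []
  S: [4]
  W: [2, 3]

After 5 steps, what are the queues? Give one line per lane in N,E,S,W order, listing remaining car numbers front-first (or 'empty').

Step 1 [NS]: N:car1-GO,E:wait,S:car4-GO,W:wait | queues: N=0 E=0 S=0 W=2
Step 2 [NS]: N:empty,E:wait,S:empty,W:wait | queues: N=0 E=0 S=0 W=2
Step 3 [NS]: N:empty,E:wait,S:empty,W:wait | queues: N=0 E=0 S=0 W=2
Step 4 [NS]: N:empty,E:wait,S:empty,W:wait | queues: N=0 E=0 S=0 W=2
Step 5 [EW]: N:wait,E:empty,S:wait,W:car2-GO | queues: N=0 E=0 S=0 W=1

N: empty
E: empty
S: empty
W: 3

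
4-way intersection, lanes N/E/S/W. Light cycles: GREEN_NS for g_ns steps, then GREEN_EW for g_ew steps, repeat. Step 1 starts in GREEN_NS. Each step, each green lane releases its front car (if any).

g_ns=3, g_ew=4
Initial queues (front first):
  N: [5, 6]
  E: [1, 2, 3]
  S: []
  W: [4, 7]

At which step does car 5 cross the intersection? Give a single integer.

Step 1 [NS]: N:car5-GO,E:wait,S:empty,W:wait | queues: N=1 E=3 S=0 W=2
Step 2 [NS]: N:car6-GO,E:wait,S:empty,W:wait | queues: N=0 E=3 S=0 W=2
Step 3 [NS]: N:empty,E:wait,S:empty,W:wait | queues: N=0 E=3 S=0 W=2
Step 4 [EW]: N:wait,E:car1-GO,S:wait,W:car4-GO | queues: N=0 E=2 S=0 W=1
Step 5 [EW]: N:wait,E:car2-GO,S:wait,W:car7-GO | queues: N=0 E=1 S=0 W=0
Step 6 [EW]: N:wait,E:car3-GO,S:wait,W:empty | queues: N=0 E=0 S=0 W=0
Car 5 crosses at step 1

1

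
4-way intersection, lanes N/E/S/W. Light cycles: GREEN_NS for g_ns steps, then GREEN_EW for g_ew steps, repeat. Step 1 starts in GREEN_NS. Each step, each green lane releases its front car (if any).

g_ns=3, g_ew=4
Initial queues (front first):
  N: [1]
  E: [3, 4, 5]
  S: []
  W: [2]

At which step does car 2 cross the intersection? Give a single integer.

Step 1 [NS]: N:car1-GO,E:wait,S:empty,W:wait | queues: N=0 E=3 S=0 W=1
Step 2 [NS]: N:empty,E:wait,S:empty,W:wait | queues: N=0 E=3 S=0 W=1
Step 3 [NS]: N:empty,E:wait,S:empty,W:wait | queues: N=0 E=3 S=0 W=1
Step 4 [EW]: N:wait,E:car3-GO,S:wait,W:car2-GO | queues: N=0 E=2 S=0 W=0
Step 5 [EW]: N:wait,E:car4-GO,S:wait,W:empty | queues: N=0 E=1 S=0 W=0
Step 6 [EW]: N:wait,E:car5-GO,S:wait,W:empty | queues: N=0 E=0 S=0 W=0
Car 2 crosses at step 4

4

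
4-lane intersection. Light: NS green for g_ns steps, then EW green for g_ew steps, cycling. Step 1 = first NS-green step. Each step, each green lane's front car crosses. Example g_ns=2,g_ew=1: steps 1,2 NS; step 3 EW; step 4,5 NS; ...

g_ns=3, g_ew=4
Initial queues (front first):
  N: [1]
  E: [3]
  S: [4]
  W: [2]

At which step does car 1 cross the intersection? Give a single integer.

Step 1 [NS]: N:car1-GO,E:wait,S:car4-GO,W:wait | queues: N=0 E=1 S=0 W=1
Step 2 [NS]: N:empty,E:wait,S:empty,W:wait | queues: N=0 E=1 S=0 W=1
Step 3 [NS]: N:empty,E:wait,S:empty,W:wait | queues: N=0 E=1 S=0 W=1
Step 4 [EW]: N:wait,E:car3-GO,S:wait,W:car2-GO | queues: N=0 E=0 S=0 W=0
Car 1 crosses at step 1

1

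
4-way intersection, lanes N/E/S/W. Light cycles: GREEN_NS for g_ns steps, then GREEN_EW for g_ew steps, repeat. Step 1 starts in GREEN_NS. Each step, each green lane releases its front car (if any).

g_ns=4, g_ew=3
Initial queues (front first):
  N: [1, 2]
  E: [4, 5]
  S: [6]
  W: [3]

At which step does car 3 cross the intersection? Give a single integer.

Step 1 [NS]: N:car1-GO,E:wait,S:car6-GO,W:wait | queues: N=1 E=2 S=0 W=1
Step 2 [NS]: N:car2-GO,E:wait,S:empty,W:wait | queues: N=0 E=2 S=0 W=1
Step 3 [NS]: N:empty,E:wait,S:empty,W:wait | queues: N=0 E=2 S=0 W=1
Step 4 [NS]: N:empty,E:wait,S:empty,W:wait | queues: N=0 E=2 S=0 W=1
Step 5 [EW]: N:wait,E:car4-GO,S:wait,W:car3-GO | queues: N=0 E=1 S=0 W=0
Step 6 [EW]: N:wait,E:car5-GO,S:wait,W:empty | queues: N=0 E=0 S=0 W=0
Car 3 crosses at step 5

5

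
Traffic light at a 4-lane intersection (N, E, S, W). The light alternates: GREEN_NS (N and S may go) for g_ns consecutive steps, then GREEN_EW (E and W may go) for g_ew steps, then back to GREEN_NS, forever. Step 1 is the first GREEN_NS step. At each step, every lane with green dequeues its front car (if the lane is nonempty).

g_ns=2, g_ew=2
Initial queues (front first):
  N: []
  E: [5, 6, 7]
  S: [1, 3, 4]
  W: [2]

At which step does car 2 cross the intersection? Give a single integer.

Step 1 [NS]: N:empty,E:wait,S:car1-GO,W:wait | queues: N=0 E=3 S=2 W=1
Step 2 [NS]: N:empty,E:wait,S:car3-GO,W:wait | queues: N=0 E=3 S=1 W=1
Step 3 [EW]: N:wait,E:car5-GO,S:wait,W:car2-GO | queues: N=0 E=2 S=1 W=0
Step 4 [EW]: N:wait,E:car6-GO,S:wait,W:empty | queues: N=0 E=1 S=1 W=0
Step 5 [NS]: N:empty,E:wait,S:car4-GO,W:wait | queues: N=0 E=1 S=0 W=0
Step 6 [NS]: N:empty,E:wait,S:empty,W:wait | queues: N=0 E=1 S=0 W=0
Step 7 [EW]: N:wait,E:car7-GO,S:wait,W:empty | queues: N=0 E=0 S=0 W=0
Car 2 crosses at step 3

3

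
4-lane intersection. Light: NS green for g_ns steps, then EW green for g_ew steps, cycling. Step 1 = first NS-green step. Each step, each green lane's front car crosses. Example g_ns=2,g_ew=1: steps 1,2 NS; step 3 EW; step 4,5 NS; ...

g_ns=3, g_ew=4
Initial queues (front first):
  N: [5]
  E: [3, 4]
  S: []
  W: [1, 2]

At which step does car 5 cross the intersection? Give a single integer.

Step 1 [NS]: N:car5-GO,E:wait,S:empty,W:wait | queues: N=0 E=2 S=0 W=2
Step 2 [NS]: N:empty,E:wait,S:empty,W:wait | queues: N=0 E=2 S=0 W=2
Step 3 [NS]: N:empty,E:wait,S:empty,W:wait | queues: N=0 E=2 S=0 W=2
Step 4 [EW]: N:wait,E:car3-GO,S:wait,W:car1-GO | queues: N=0 E=1 S=0 W=1
Step 5 [EW]: N:wait,E:car4-GO,S:wait,W:car2-GO | queues: N=0 E=0 S=0 W=0
Car 5 crosses at step 1

1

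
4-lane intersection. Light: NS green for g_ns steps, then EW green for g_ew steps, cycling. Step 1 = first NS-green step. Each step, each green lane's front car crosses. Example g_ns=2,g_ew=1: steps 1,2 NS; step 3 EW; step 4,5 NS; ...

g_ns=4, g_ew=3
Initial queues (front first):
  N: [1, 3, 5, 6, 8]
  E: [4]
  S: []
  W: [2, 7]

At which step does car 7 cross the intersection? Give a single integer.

Step 1 [NS]: N:car1-GO,E:wait,S:empty,W:wait | queues: N=4 E=1 S=0 W=2
Step 2 [NS]: N:car3-GO,E:wait,S:empty,W:wait | queues: N=3 E=1 S=0 W=2
Step 3 [NS]: N:car5-GO,E:wait,S:empty,W:wait | queues: N=2 E=1 S=0 W=2
Step 4 [NS]: N:car6-GO,E:wait,S:empty,W:wait | queues: N=1 E=1 S=0 W=2
Step 5 [EW]: N:wait,E:car4-GO,S:wait,W:car2-GO | queues: N=1 E=0 S=0 W=1
Step 6 [EW]: N:wait,E:empty,S:wait,W:car7-GO | queues: N=1 E=0 S=0 W=0
Step 7 [EW]: N:wait,E:empty,S:wait,W:empty | queues: N=1 E=0 S=0 W=0
Step 8 [NS]: N:car8-GO,E:wait,S:empty,W:wait | queues: N=0 E=0 S=0 W=0
Car 7 crosses at step 6

6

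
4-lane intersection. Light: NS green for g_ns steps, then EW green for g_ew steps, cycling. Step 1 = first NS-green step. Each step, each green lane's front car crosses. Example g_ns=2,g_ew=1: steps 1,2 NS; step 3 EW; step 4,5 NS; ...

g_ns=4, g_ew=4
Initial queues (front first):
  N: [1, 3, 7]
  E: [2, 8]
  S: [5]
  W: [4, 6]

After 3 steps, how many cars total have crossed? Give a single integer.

Answer: 4

Derivation:
Step 1 [NS]: N:car1-GO,E:wait,S:car5-GO,W:wait | queues: N=2 E=2 S=0 W=2
Step 2 [NS]: N:car3-GO,E:wait,S:empty,W:wait | queues: N=1 E=2 S=0 W=2
Step 3 [NS]: N:car7-GO,E:wait,S:empty,W:wait | queues: N=0 E=2 S=0 W=2
Cars crossed by step 3: 4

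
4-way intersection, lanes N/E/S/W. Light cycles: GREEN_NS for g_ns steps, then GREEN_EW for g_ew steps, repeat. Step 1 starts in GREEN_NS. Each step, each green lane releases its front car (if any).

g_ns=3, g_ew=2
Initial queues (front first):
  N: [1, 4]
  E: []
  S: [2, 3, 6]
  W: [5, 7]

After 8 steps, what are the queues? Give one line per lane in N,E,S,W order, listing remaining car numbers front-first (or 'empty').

Step 1 [NS]: N:car1-GO,E:wait,S:car2-GO,W:wait | queues: N=1 E=0 S=2 W=2
Step 2 [NS]: N:car4-GO,E:wait,S:car3-GO,W:wait | queues: N=0 E=0 S=1 W=2
Step 3 [NS]: N:empty,E:wait,S:car6-GO,W:wait | queues: N=0 E=0 S=0 W=2
Step 4 [EW]: N:wait,E:empty,S:wait,W:car5-GO | queues: N=0 E=0 S=0 W=1
Step 5 [EW]: N:wait,E:empty,S:wait,W:car7-GO | queues: N=0 E=0 S=0 W=0

N: empty
E: empty
S: empty
W: empty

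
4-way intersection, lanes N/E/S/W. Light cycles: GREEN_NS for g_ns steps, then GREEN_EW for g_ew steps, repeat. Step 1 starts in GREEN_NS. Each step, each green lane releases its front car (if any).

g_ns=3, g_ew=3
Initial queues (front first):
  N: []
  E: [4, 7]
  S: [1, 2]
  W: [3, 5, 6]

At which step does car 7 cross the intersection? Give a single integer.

Step 1 [NS]: N:empty,E:wait,S:car1-GO,W:wait | queues: N=0 E=2 S=1 W=3
Step 2 [NS]: N:empty,E:wait,S:car2-GO,W:wait | queues: N=0 E=2 S=0 W=3
Step 3 [NS]: N:empty,E:wait,S:empty,W:wait | queues: N=0 E=2 S=0 W=3
Step 4 [EW]: N:wait,E:car4-GO,S:wait,W:car3-GO | queues: N=0 E=1 S=0 W=2
Step 5 [EW]: N:wait,E:car7-GO,S:wait,W:car5-GO | queues: N=0 E=0 S=0 W=1
Step 6 [EW]: N:wait,E:empty,S:wait,W:car6-GO | queues: N=0 E=0 S=0 W=0
Car 7 crosses at step 5

5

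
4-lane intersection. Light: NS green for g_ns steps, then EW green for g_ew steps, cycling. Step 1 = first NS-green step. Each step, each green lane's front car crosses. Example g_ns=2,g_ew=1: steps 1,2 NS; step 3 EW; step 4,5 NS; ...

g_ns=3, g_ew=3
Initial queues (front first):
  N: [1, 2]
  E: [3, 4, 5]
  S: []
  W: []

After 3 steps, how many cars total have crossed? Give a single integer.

Step 1 [NS]: N:car1-GO,E:wait,S:empty,W:wait | queues: N=1 E=3 S=0 W=0
Step 2 [NS]: N:car2-GO,E:wait,S:empty,W:wait | queues: N=0 E=3 S=0 W=0
Step 3 [NS]: N:empty,E:wait,S:empty,W:wait | queues: N=0 E=3 S=0 W=0
Cars crossed by step 3: 2

Answer: 2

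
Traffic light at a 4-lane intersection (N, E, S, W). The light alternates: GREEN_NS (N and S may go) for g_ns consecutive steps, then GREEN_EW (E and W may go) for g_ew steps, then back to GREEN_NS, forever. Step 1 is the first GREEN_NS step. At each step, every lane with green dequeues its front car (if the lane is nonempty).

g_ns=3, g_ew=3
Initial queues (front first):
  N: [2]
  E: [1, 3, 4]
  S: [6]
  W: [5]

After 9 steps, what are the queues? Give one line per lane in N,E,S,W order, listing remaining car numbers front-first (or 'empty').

Step 1 [NS]: N:car2-GO,E:wait,S:car6-GO,W:wait | queues: N=0 E=3 S=0 W=1
Step 2 [NS]: N:empty,E:wait,S:empty,W:wait | queues: N=0 E=3 S=0 W=1
Step 3 [NS]: N:empty,E:wait,S:empty,W:wait | queues: N=0 E=3 S=0 W=1
Step 4 [EW]: N:wait,E:car1-GO,S:wait,W:car5-GO | queues: N=0 E=2 S=0 W=0
Step 5 [EW]: N:wait,E:car3-GO,S:wait,W:empty | queues: N=0 E=1 S=0 W=0
Step 6 [EW]: N:wait,E:car4-GO,S:wait,W:empty | queues: N=0 E=0 S=0 W=0

N: empty
E: empty
S: empty
W: empty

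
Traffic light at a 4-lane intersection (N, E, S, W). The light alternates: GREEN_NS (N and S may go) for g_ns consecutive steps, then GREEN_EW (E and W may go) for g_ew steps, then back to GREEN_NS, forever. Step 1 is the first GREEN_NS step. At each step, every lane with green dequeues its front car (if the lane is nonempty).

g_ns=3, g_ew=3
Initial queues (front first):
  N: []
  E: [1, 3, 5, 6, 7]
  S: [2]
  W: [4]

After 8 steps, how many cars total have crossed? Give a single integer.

Answer: 5

Derivation:
Step 1 [NS]: N:empty,E:wait,S:car2-GO,W:wait | queues: N=0 E=5 S=0 W=1
Step 2 [NS]: N:empty,E:wait,S:empty,W:wait | queues: N=0 E=5 S=0 W=1
Step 3 [NS]: N:empty,E:wait,S:empty,W:wait | queues: N=0 E=5 S=0 W=1
Step 4 [EW]: N:wait,E:car1-GO,S:wait,W:car4-GO | queues: N=0 E=4 S=0 W=0
Step 5 [EW]: N:wait,E:car3-GO,S:wait,W:empty | queues: N=0 E=3 S=0 W=0
Step 6 [EW]: N:wait,E:car5-GO,S:wait,W:empty | queues: N=0 E=2 S=0 W=0
Step 7 [NS]: N:empty,E:wait,S:empty,W:wait | queues: N=0 E=2 S=0 W=0
Step 8 [NS]: N:empty,E:wait,S:empty,W:wait | queues: N=0 E=2 S=0 W=0
Cars crossed by step 8: 5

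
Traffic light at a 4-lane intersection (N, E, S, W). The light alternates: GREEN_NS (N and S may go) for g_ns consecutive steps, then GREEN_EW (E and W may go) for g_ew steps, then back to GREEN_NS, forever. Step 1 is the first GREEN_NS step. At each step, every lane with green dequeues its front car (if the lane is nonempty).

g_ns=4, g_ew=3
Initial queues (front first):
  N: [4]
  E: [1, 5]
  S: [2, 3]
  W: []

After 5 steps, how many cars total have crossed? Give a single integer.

Answer: 4

Derivation:
Step 1 [NS]: N:car4-GO,E:wait,S:car2-GO,W:wait | queues: N=0 E=2 S=1 W=0
Step 2 [NS]: N:empty,E:wait,S:car3-GO,W:wait | queues: N=0 E=2 S=0 W=0
Step 3 [NS]: N:empty,E:wait,S:empty,W:wait | queues: N=0 E=2 S=0 W=0
Step 4 [NS]: N:empty,E:wait,S:empty,W:wait | queues: N=0 E=2 S=0 W=0
Step 5 [EW]: N:wait,E:car1-GO,S:wait,W:empty | queues: N=0 E=1 S=0 W=0
Cars crossed by step 5: 4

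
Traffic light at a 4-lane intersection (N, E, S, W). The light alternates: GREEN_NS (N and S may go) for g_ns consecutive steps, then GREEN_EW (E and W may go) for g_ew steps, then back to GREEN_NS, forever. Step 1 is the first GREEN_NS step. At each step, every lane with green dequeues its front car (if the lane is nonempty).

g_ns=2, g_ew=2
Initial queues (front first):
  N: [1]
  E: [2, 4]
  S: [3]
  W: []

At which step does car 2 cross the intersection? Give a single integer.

Step 1 [NS]: N:car1-GO,E:wait,S:car3-GO,W:wait | queues: N=0 E=2 S=0 W=0
Step 2 [NS]: N:empty,E:wait,S:empty,W:wait | queues: N=0 E=2 S=0 W=0
Step 3 [EW]: N:wait,E:car2-GO,S:wait,W:empty | queues: N=0 E=1 S=0 W=0
Step 4 [EW]: N:wait,E:car4-GO,S:wait,W:empty | queues: N=0 E=0 S=0 W=0
Car 2 crosses at step 3

3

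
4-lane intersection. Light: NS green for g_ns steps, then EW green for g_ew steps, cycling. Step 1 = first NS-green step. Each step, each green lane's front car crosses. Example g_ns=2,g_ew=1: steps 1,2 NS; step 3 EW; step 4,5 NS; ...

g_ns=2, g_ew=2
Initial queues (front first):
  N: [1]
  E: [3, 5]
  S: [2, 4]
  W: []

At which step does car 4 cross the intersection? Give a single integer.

Step 1 [NS]: N:car1-GO,E:wait,S:car2-GO,W:wait | queues: N=0 E=2 S=1 W=0
Step 2 [NS]: N:empty,E:wait,S:car4-GO,W:wait | queues: N=0 E=2 S=0 W=0
Step 3 [EW]: N:wait,E:car3-GO,S:wait,W:empty | queues: N=0 E=1 S=0 W=0
Step 4 [EW]: N:wait,E:car5-GO,S:wait,W:empty | queues: N=0 E=0 S=0 W=0
Car 4 crosses at step 2

2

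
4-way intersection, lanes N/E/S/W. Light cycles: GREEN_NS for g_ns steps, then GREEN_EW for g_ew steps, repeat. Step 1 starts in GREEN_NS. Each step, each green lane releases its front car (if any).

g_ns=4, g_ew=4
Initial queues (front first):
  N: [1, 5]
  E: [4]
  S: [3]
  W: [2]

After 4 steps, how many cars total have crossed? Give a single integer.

Answer: 3

Derivation:
Step 1 [NS]: N:car1-GO,E:wait,S:car3-GO,W:wait | queues: N=1 E=1 S=0 W=1
Step 2 [NS]: N:car5-GO,E:wait,S:empty,W:wait | queues: N=0 E=1 S=0 W=1
Step 3 [NS]: N:empty,E:wait,S:empty,W:wait | queues: N=0 E=1 S=0 W=1
Step 4 [NS]: N:empty,E:wait,S:empty,W:wait | queues: N=0 E=1 S=0 W=1
Cars crossed by step 4: 3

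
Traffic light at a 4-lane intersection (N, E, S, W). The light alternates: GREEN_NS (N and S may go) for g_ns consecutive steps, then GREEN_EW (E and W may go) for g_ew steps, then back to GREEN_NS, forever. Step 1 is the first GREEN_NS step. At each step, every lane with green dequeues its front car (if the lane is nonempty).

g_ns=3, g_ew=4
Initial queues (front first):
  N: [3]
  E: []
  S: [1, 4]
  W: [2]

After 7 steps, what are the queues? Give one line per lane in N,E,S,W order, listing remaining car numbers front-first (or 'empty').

Step 1 [NS]: N:car3-GO,E:wait,S:car1-GO,W:wait | queues: N=0 E=0 S=1 W=1
Step 2 [NS]: N:empty,E:wait,S:car4-GO,W:wait | queues: N=0 E=0 S=0 W=1
Step 3 [NS]: N:empty,E:wait,S:empty,W:wait | queues: N=0 E=0 S=0 W=1
Step 4 [EW]: N:wait,E:empty,S:wait,W:car2-GO | queues: N=0 E=0 S=0 W=0

N: empty
E: empty
S: empty
W: empty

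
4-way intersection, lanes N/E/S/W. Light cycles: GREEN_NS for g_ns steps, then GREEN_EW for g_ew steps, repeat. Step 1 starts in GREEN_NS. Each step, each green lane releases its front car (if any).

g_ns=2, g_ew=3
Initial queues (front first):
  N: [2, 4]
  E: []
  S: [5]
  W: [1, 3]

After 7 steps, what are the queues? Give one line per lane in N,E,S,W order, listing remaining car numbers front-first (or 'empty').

Step 1 [NS]: N:car2-GO,E:wait,S:car5-GO,W:wait | queues: N=1 E=0 S=0 W=2
Step 2 [NS]: N:car4-GO,E:wait,S:empty,W:wait | queues: N=0 E=0 S=0 W=2
Step 3 [EW]: N:wait,E:empty,S:wait,W:car1-GO | queues: N=0 E=0 S=0 W=1
Step 4 [EW]: N:wait,E:empty,S:wait,W:car3-GO | queues: N=0 E=0 S=0 W=0

N: empty
E: empty
S: empty
W: empty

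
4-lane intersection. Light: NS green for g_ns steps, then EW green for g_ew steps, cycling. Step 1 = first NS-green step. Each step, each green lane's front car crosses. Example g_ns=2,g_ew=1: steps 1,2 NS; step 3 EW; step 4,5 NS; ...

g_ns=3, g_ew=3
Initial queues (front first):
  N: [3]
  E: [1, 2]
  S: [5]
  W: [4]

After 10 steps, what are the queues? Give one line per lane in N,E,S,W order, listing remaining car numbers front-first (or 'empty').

Step 1 [NS]: N:car3-GO,E:wait,S:car5-GO,W:wait | queues: N=0 E=2 S=0 W=1
Step 2 [NS]: N:empty,E:wait,S:empty,W:wait | queues: N=0 E=2 S=0 W=1
Step 3 [NS]: N:empty,E:wait,S:empty,W:wait | queues: N=0 E=2 S=0 W=1
Step 4 [EW]: N:wait,E:car1-GO,S:wait,W:car4-GO | queues: N=0 E=1 S=0 W=0
Step 5 [EW]: N:wait,E:car2-GO,S:wait,W:empty | queues: N=0 E=0 S=0 W=0

N: empty
E: empty
S: empty
W: empty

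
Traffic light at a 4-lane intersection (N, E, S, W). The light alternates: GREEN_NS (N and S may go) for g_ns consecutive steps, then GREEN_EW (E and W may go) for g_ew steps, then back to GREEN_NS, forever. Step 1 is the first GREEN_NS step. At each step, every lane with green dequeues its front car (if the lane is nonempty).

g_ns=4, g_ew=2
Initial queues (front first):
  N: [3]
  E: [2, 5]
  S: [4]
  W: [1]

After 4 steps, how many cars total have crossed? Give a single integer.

Answer: 2

Derivation:
Step 1 [NS]: N:car3-GO,E:wait,S:car4-GO,W:wait | queues: N=0 E=2 S=0 W=1
Step 2 [NS]: N:empty,E:wait,S:empty,W:wait | queues: N=0 E=2 S=0 W=1
Step 3 [NS]: N:empty,E:wait,S:empty,W:wait | queues: N=0 E=2 S=0 W=1
Step 4 [NS]: N:empty,E:wait,S:empty,W:wait | queues: N=0 E=2 S=0 W=1
Cars crossed by step 4: 2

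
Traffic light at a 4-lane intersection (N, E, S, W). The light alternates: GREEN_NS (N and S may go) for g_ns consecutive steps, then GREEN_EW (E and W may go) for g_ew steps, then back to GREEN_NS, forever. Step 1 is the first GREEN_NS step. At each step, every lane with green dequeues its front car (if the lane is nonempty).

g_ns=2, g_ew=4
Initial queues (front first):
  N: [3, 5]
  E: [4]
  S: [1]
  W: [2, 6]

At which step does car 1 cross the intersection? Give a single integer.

Step 1 [NS]: N:car3-GO,E:wait,S:car1-GO,W:wait | queues: N=1 E=1 S=0 W=2
Step 2 [NS]: N:car5-GO,E:wait,S:empty,W:wait | queues: N=0 E=1 S=0 W=2
Step 3 [EW]: N:wait,E:car4-GO,S:wait,W:car2-GO | queues: N=0 E=0 S=0 W=1
Step 4 [EW]: N:wait,E:empty,S:wait,W:car6-GO | queues: N=0 E=0 S=0 W=0
Car 1 crosses at step 1

1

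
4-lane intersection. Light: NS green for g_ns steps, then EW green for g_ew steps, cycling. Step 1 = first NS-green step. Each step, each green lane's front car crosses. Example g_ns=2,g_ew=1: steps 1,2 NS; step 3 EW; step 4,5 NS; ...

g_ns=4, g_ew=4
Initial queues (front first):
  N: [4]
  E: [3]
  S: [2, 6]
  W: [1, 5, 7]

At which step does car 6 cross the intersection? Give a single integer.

Step 1 [NS]: N:car4-GO,E:wait,S:car2-GO,W:wait | queues: N=0 E=1 S=1 W=3
Step 2 [NS]: N:empty,E:wait,S:car6-GO,W:wait | queues: N=0 E=1 S=0 W=3
Step 3 [NS]: N:empty,E:wait,S:empty,W:wait | queues: N=0 E=1 S=0 W=3
Step 4 [NS]: N:empty,E:wait,S:empty,W:wait | queues: N=0 E=1 S=0 W=3
Step 5 [EW]: N:wait,E:car3-GO,S:wait,W:car1-GO | queues: N=0 E=0 S=0 W=2
Step 6 [EW]: N:wait,E:empty,S:wait,W:car5-GO | queues: N=0 E=0 S=0 W=1
Step 7 [EW]: N:wait,E:empty,S:wait,W:car7-GO | queues: N=0 E=0 S=0 W=0
Car 6 crosses at step 2

2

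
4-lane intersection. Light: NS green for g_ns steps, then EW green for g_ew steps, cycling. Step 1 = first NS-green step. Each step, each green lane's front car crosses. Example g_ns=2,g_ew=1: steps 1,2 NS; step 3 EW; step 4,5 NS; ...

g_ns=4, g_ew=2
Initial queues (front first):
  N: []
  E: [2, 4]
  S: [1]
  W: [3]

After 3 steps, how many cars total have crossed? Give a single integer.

Step 1 [NS]: N:empty,E:wait,S:car1-GO,W:wait | queues: N=0 E=2 S=0 W=1
Step 2 [NS]: N:empty,E:wait,S:empty,W:wait | queues: N=0 E=2 S=0 W=1
Step 3 [NS]: N:empty,E:wait,S:empty,W:wait | queues: N=0 E=2 S=0 W=1
Cars crossed by step 3: 1

Answer: 1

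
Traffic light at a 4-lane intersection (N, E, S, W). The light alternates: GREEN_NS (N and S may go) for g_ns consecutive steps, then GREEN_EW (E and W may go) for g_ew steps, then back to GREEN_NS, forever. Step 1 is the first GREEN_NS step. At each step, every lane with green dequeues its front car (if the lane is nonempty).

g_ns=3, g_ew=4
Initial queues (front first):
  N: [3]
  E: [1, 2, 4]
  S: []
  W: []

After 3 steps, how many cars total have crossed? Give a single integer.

Step 1 [NS]: N:car3-GO,E:wait,S:empty,W:wait | queues: N=0 E=3 S=0 W=0
Step 2 [NS]: N:empty,E:wait,S:empty,W:wait | queues: N=0 E=3 S=0 W=0
Step 3 [NS]: N:empty,E:wait,S:empty,W:wait | queues: N=0 E=3 S=0 W=0
Cars crossed by step 3: 1

Answer: 1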